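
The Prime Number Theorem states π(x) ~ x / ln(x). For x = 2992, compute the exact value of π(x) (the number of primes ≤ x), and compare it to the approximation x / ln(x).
π(2992) = 429;  x/ln(x) ≈ 373.83;  relative error ≈ 12.86%.

Directly count primes up to 2992: π(2992) = 429. The PNT approximation gives 2992/ln(2992) ≈ 2992/8.00370 ≈ 373.83. Relative error (π(x) − x/ln(x)) / π(x) ≈ 12.86%; the approximation is known to undercount slightly (Li(x) is a better estimate).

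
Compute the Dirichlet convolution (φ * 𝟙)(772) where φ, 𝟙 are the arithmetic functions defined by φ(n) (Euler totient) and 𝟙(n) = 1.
(φ * 𝟙)(772) = 772

Divisors of 772: [1, 2, 4, 193, 386, 772]. For each d | 772:
  d = 1: φ(1) · 𝟙(772/1) = 1 · 1 = 1
  d = 2: φ(2) · 𝟙(772/2) = 1 · 1 = 1
  d = 4: φ(4) · 𝟙(772/4) = 2 · 1 = 2
  d = 193: φ(193) · 𝟙(772/193) = 192 · 1 = 192
  d = 386: φ(386) · 𝟙(772/386) = 192 · 1 = 192
  d = 772: φ(772) · 𝟙(772/772) = 384 · 1 = 384
Summing: (φ * 𝟙)(772) = 1 + 1 + 2 + 192 + 192 + 384 = 772.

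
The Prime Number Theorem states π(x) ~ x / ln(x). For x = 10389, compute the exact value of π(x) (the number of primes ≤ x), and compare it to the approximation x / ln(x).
π(10389) = 1272;  x/ln(x) ≈ 1123.32;  relative error ≈ 11.69%.

Directly count primes up to 10389: π(10389) = 1272. The PNT approximation gives 10389/ln(10389) ≈ 10389/9.24850 ≈ 1123.32. Relative error (π(x) − x/ln(x)) / π(x) ≈ 11.69%; the approximation is known to undercount slightly (Li(x) is a better estimate).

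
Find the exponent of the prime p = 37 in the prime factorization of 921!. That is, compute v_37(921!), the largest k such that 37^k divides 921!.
v_37(921!) = 24

Legendre's formula: v_p(n!) = Σ_{k ≥ 1} ⌊n / p^k⌋. For p = 37, n = 921, the terms are:
  ⌊921/37^1⌋ = ⌊921/37⌋ = 24
(the next term ⌊921/37^2⌋ = 0, terminating the sum). Summing: v_37(921!) = 24 = 24.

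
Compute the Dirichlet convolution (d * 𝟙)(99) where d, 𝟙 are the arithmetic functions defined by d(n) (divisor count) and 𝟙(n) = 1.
(d * 𝟙)(99) = 18

Divisors of 99: [1, 3, 9, 11, 33, 99]. For each d | 99:
  d = 1: d(1) · 𝟙(99/1) = 1 · 1 = 1
  d = 3: d(3) · 𝟙(99/3) = 2 · 1 = 2
  d = 9: d(9) · 𝟙(99/9) = 3 · 1 = 3
  d = 11: d(11) · 𝟙(99/11) = 2 · 1 = 2
  d = 33: d(33) · 𝟙(99/33) = 4 · 1 = 4
  d = 99: d(99) · 𝟙(99/99) = 6 · 1 = 6
Summing: (d * 𝟙)(99) = 1 + 2 + 3 + 2 + 4 + 6 = 18.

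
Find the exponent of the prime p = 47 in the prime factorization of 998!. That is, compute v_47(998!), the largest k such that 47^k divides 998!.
v_47(998!) = 21

Legendre's formula: v_p(n!) = Σ_{k ≥ 1} ⌊n / p^k⌋. For p = 47, n = 998, the terms are:
  ⌊998/47^1⌋ = ⌊998/47⌋ = 21
(the next term ⌊998/47^2⌋ = 0, terminating the sum). Summing: v_47(998!) = 21 = 21.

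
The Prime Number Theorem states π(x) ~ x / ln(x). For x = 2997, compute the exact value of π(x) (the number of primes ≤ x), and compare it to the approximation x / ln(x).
π(2997) = 429;  x/ln(x) ≈ 374.37;  relative error ≈ 12.73%.

Directly count primes up to 2997: π(2997) = 429. The PNT approximation gives 2997/ln(2997) ≈ 2997/8.00537 ≈ 374.37. Relative error (π(x) − x/ln(x)) / π(x) ≈ 12.73%; the approximation is known to undercount slightly (Li(x) is a better estimate).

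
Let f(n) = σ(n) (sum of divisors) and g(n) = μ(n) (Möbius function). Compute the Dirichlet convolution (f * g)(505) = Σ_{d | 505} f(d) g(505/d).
(σ * μ)(505) = 505

Divisors of 505: [1, 5, 101, 505]. For each d | 505:
  d = 1: σ(1) · μ(505/1) = 1 · 1 = 1
  d = 5: σ(5) · μ(505/5) = 6 · -1 = -6
  d = 101: σ(101) · μ(505/101) = 102 · -1 = -102
  d = 505: σ(505) · μ(505/505) = 612 · 1 = 612
Summing: (σ * μ)(505) = 1 + -6 + -102 + 612 = 505.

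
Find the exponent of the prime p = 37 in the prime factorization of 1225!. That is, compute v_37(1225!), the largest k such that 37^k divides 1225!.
v_37(1225!) = 33

Legendre's formula: v_p(n!) = Σ_{k ≥ 1} ⌊n / p^k⌋. For p = 37, n = 1225, the terms are:
  ⌊1225/37^1⌋ = ⌊1225/37⌋ = 33
(the next term ⌊1225/37^2⌋ = 0, terminating the sum). Summing: v_37(1225!) = 33 = 33.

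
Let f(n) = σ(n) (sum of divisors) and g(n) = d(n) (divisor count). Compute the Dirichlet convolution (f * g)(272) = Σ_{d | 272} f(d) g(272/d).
(σ * d)(272) = 1980

Divisors of 272: [1, 2, 4, 8, 16, 17, 34, 68, 136, 272]. For each d | 272:
  d = 1: σ(1) · d(272/1) = 1 · 10 = 10
  d = 2: σ(2) · d(272/2) = 3 · 8 = 24
  d = 4: σ(4) · d(272/4) = 7 · 6 = 42
  d = 8: σ(8) · d(272/8) = 15 · 4 = 60
  d = 16: σ(16) · d(272/16) = 31 · 2 = 62
  d = 17: σ(17) · d(272/17) = 18 · 5 = 90
  d = 34: σ(34) · d(272/34) = 54 · 4 = 216
  d = 68: σ(68) · d(272/68) = 126 · 3 = 378
  d = 136: σ(136) · d(272/136) = 270 · 2 = 540
  d = 272: σ(272) · d(272/272) = 558 · 1 = 558
Summing: (σ * d)(272) = 10 + 24 + 42 + 60 + 62 + 90 + 216 + 378 + 540 + 558 = 1980.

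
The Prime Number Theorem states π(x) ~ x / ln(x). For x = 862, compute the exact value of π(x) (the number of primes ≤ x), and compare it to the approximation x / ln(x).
π(862) = 149;  x/ln(x) ≈ 127.53;  relative error ≈ 14.41%.

Directly count primes up to 862: π(862) = 149. The PNT approximation gives 862/ln(862) ≈ 862/6.75926 ≈ 127.53. Relative error (π(x) − x/ln(x)) / π(x) ≈ 14.41%; the approximation is known to undercount slightly (Li(x) is a better estimate).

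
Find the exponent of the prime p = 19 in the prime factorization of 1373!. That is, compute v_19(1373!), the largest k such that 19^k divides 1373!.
v_19(1373!) = 75

Legendre's formula: v_p(n!) = Σ_{k ≥ 1} ⌊n / p^k⌋. For p = 19, n = 1373, the terms are:
  ⌊1373/19^1⌋ = ⌊1373/19⌋ = 72
  ⌊1373/19^2⌋ = ⌊1373/361⌋ = 3
(the next term ⌊1373/19^3⌋ = 0, terminating the sum). Summing: v_19(1373!) = 72 + 3 = 75.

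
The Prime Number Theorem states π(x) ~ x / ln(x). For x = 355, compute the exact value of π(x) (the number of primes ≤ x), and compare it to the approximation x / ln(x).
π(355) = 71;  x/ln(x) ≈ 60.46;  relative error ≈ 14.85%.

Directly count primes up to 355: π(355) = 71. The PNT approximation gives 355/ln(355) ≈ 355/5.87212 ≈ 60.46. Relative error (π(x) − x/ln(x)) / π(x) ≈ 14.85%; the approximation is known to undercount slightly (Li(x) is a better estimate).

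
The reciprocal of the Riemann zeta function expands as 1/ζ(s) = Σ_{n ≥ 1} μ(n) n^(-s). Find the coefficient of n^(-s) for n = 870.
μ(870) = 1

Factor n = 870 = 2 · 3 · 5 · 29. μ(n) = 0 if any exponent ≥ 2 (not squarefree); otherwise μ(n) = (−1)^{ω(n)} where ω(n) is the number of distinct prime factors. Applying: μ(870) = 1.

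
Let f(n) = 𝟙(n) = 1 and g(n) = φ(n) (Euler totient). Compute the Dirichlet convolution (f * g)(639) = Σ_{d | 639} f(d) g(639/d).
(𝟙 * φ)(639) = 639

Divisors of 639: [1, 3, 9, 71, 213, 639]. For each d | 639:
  d = 1: 𝟙(1) · φ(639/1) = 1 · 420 = 420
  d = 3: 𝟙(3) · φ(639/3) = 1 · 140 = 140
  d = 9: 𝟙(9) · φ(639/9) = 1 · 70 = 70
  d = 71: 𝟙(71) · φ(639/71) = 1 · 6 = 6
  d = 213: 𝟙(213) · φ(639/213) = 1 · 2 = 2
  d = 639: 𝟙(639) · φ(639/639) = 1 · 1 = 1
Summing: (𝟙 * φ)(639) = 420 + 140 + 70 + 6 + 2 + 1 = 639.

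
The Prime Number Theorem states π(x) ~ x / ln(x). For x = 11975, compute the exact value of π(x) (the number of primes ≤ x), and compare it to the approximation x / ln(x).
π(11975) = 1436;  x/ln(x) ≈ 1275.21;  relative error ≈ 11.20%.

Directly count primes up to 11975: π(11975) = 1436. The PNT approximation gives 11975/ln(11975) ≈ 11975/9.39058 ≈ 1275.21. Relative error (π(x) − x/ln(x)) / π(x) ≈ 11.20%; the approximation is known to undercount slightly (Li(x) is a better estimate).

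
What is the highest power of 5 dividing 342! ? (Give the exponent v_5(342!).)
v_5(342!) = 83

Legendre's formula: v_p(n!) = Σ_{k ≥ 1} ⌊n / p^k⌋. For p = 5, n = 342, the terms are:
  ⌊342/5^1⌋ = ⌊342/5⌋ = 68
  ⌊342/5^2⌋ = ⌊342/25⌋ = 13
  ⌊342/5^3⌋ = ⌊342/125⌋ = 2
(the next term ⌊342/5^4⌋ = 0, terminating the sum). Summing: v_5(342!) = 68 + 13 + 2 = 83.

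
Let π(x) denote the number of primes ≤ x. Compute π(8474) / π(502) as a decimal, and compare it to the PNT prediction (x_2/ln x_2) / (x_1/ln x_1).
π(8474)/π(502) = 1059/95 ≈ 11.1474;  PNT prediction ≈ 11.6059.

π(502) = 95 and π(8474) = 1059, so π(8474)/π(502) ≈ 11.1474. The PNT-predicted ratio is (8474/ln(8474)) / (502/ln(502)) ≈ 11.6059. The two agree to within a few percent, as expected.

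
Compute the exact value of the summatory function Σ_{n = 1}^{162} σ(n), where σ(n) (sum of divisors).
Σ_{n ≤ 162} σ(n) = 21709

Compute σ(n) for each 1 ≤ n ≤ 162: σ(1) = 1, σ(2) = 3, σ(3) = 4, σ(4) = 7, σ(5) = 6, σ(6) = 12, σ(7) = 8, σ(8) = 15, σ(9) = 13, σ(10) = 18, σ(11) = 12, σ(12) = 28, σ(13) = 14, σ(14) = 24, σ(15) = 24, σ(16) = 31, σ(17) = 18, σ(18) = 39, σ(19) = 20, σ(20) = 42, σ(21) = 32, σ(22) = 36, σ(23) = 24, σ(24) = 60, σ(25) = 31, σ(26) = 42, σ(27) = 40, σ(28) = 56, σ(29) = 30, σ(30) = 72, σ(31) = 32, σ(32) = 63, σ(33) = 48, σ(34) = 54, σ(35) = 48, σ(36) = 91, σ(37) = 38, σ(38) = 60, σ(39) = 56, σ(40) = 90, σ(41) = 42, σ(42) = 96, σ(43) = 44, σ(44) = 84, σ(45) = 78, σ(46) = 72, σ(47) = 48, σ(48) = 124, σ(49) = 57, σ(50) = 93, σ(51) = 72, σ(52) = 98, σ(53) = 54, σ(54) = 120, σ(55) = 72, σ(56) = 120, σ(57) = 80, σ(58) = 90, σ(59) = 60, σ(60) = 168, σ(61) = 62, σ(62) = 96, σ(63) = 104, σ(64) = 127, σ(65) = 84, σ(66) = 144, σ(67) = 68, σ(68) = 126, σ(69) = 96, σ(70) = 144, σ(71) = 72, σ(72) = 195, σ(73) = 74, σ(74) = 114, σ(75) = 124, σ(76) = 140, σ(77) = 96, σ(78) = 168, σ(79) = 80, σ(80) = 186, σ(81) = 121, σ(82) = 126, σ(83) = 84, σ(84) = 224, σ(85) = 108, σ(86) = 132, σ(87) = 120, σ(88) = 180, σ(89) = 90, σ(90) = 234, σ(91) = 112, σ(92) = 168, σ(93) = 128, σ(94) = 144, σ(95) = 120, σ(96) = 252, σ(97) = 98, σ(98) = 171, σ(99) = 156, σ(100) = 217, σ(101) = 102, σ(102) = 216, σ(103) = 104, σ(104) = 210, σ(105) = 192, σ(106) = 162, σ(107) = 108, σ(108) = 280, σ(109) = 110, σ(110) = 216, σ(111) = 152, σ(112) = 248, σ(113) = 114, σ(114) = 240, σ(115) = 144, σ(116) = 210, σ(117) = 182, σ(118) = 180, σ(119) = 144, σ(120) = 360, σ(121) = 133, σ(122) = 186, σ(123) = 168, σ(124) = 224, σ(125) = 156, σ(126) = 312, σ(127) = 128, σ(128) = 255, σ(129) = 176, σ(130) = 252, σ(131) = 132, σ(132) = 336, σ(133) = 160, σ(134) = 204, σ(135) = 240, σ(136) = 270, σ(137) = 138, σ(138) = 288, σ(139) = 140, σ(140) = 336, σ(141) = 192, σ(142) = 216, σ(143) = 168, σ(144) = 403, σ(145) = 180, σ(146) = 222, σ(147) = 228, σ(148) = 266, σ(149) = 150, σ(150) = 372, σ(151) = 152, σ(152) = 300, σ(153) = 234, σ(154) = 288, σ(155) = 192, σ(156) = 392, σ(157) = 158, σ(158) = 240, σ(159) = 216, σ(160) = 378, σ(161) = 192, σ(162) = 363. Summing all 162 values: 21709. (Average order: Σ_{n ≤ x} σ(n) ~ (π²/12) x². For x = 162, (π²/12)·162² ≈ 21584.82.)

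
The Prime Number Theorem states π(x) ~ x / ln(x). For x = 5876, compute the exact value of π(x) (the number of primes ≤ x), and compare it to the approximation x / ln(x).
π(5876) = 773;  x/ln(x) ≈ 677.07;  relative error ≈ 12.41%.

Directly count primes up to 5876: π(5876) = 773. The PNT approximation gives 5876/ln(5876) ≈ 5876/8.67863 ≈ 677.07. Relative error (π(x) − x/ln(x)) / π(x) ≈ 12.41%; the approximation is known to undercount slightly (Li(x) is a better estimate).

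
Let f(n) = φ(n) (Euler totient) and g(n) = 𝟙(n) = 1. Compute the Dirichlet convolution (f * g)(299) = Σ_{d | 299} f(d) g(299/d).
(φ * 𝟙)(299) = 299

Divisors of 299: [1, 13, 23, 299]. For each d | 299:
  d = 1: φ(1) · 𝟙(299/1) = 1 · 1 = 1
  d = 13: φ(13) · 𝟙(299/13) = 12 · 1 = 12
  d = 23: φ(23) · 𝟙(299/23) = 22 · 1 = 22
  d = 299: φ(299) · 𝟙(299/299) = 264 · 1 = 264
Summing: (φ * 𝟙)(299) = 1 + 12 + 22 + 264 = 299.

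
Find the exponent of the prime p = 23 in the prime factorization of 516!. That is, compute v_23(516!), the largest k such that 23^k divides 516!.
v_23(516!) = 22

Legendre's formula: v_p(n!) = Σ_{k ≥ 1} ⌊n / p^k⌋. For p = 23, n = 516, the terms are:
  ⌊516/23^1⌋ = ⌊516/23⌋ = 22
(the next term ⌊516/23^2⌋ = 0, terminating the sum). Summing: v_23(516!) = 22 = 22.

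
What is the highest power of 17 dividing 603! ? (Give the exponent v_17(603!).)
v_17(603!) = 37

Legendre's formula: v_p(n!) = Σ_{k ≥ 1} ⌊n / p^k⌋. For p = 17, n = 603, the terms are:
  ⌊603/17^1⌋ = ⌊603/17⌋ = 35
  ⌊603/17^2⌋ = ⌊603/289⌋ = 2
(the next term ⌊603/17^3⌋ = 0, terminating the sum). Summing: v_17(603!) = 35 + 2 = 37.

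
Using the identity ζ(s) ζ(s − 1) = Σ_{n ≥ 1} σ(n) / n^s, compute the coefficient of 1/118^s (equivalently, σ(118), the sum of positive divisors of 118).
σ(118) = 180

In the product (Σ m^0/m^s)(Σ k / k^s) = Σ (Σ_{d | n} d) / n^s, the coefficient of 1/n^s is σ(n) = Σ_{d | n} d. For n = 118, divisors are [1, 2, 59, 118]; summing: σ(118) = 180.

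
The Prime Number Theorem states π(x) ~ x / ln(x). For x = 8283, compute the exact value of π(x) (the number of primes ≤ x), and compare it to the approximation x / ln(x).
π(8283) = 1038;  x/ln(x) ≈ 918.09;  relative error ≈ 11.55%.

Directly count primes up to 8283: π(8283) = 1038. The PNT approximation gives 8283/ln(8283) ≈ 8283/9.02196 ≈ 918.09. Relative error (π(x) − x/ln(x)) / π(x) ≈ 11.55%; the approximation is known to undercount slightly (Li(x) is a better estimate).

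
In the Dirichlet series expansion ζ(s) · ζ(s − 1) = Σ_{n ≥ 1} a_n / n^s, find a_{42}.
σ(42) = 96

In the product (Σ m^0/m^s)(Σ k / k^s) = Σ (Σ_{d | n} d) / n^s, the coefficient of 1/n^s is σ(n) = Σ_{d | n} d. For n = 42, divisors are [1, 2, 3, 6, 7, 14, 21, 42]; summing: σ(42) = 96.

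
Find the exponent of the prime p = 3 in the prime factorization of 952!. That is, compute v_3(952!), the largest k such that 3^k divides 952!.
v_3(952!) = 472

Legendre's formula: v_p(n!) = Σ_{k ≥ 1} ⌊n / p^k⌋. For p = 3, n = 952, the terms are:
  ⌊952/3^1⌋ = ⌊952/3⌋ = 317
  ⌊952/3^2⌋ = ⌊952/9⌋ = 105
  ⌊952/3^3⌋ = ⌊952/27⌋ = 35
  ⌊952/3^4⌋ = ⌊952/81⌋ = 11
  ⌊952/3^5⌋ = ⌊952/243⌋ = 3
  ⌊952/3^6⌋ = ⌊952/729⌋ = 1
(the next term ⌊952/3^7⌋ = 0, terminating the sum). Summing: v_3(952!) = 317 + 105 + 35 + 11 + 3 + 1 = 472.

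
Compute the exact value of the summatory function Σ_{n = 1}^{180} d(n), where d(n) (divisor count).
Σ_{n ≤ 180} d(n) = 971

Compute d(n) for each 1 ≤ n ≤ 180: d(1) = 1, d(2) = 2, d(3) = 2, d(4) = 3, d(5) = 2, d(6) = 4, d(7) = 2, d(8) = 4, d(9) = 3, d(10) = 4, d(11) = 2, d(12) = 6, d(13) = 2, d(14) = 4, d(15) = 4, d(16) = 5, d(17) = 2, d(18) = 6, d(19) = 2, d(20) = 6, d(21) = 4, d(22) = 4, d(23) = 2, d(24) = 8, d(25) = 3, d(26) = 4, d(27) = 4, d(28) = 6, d(29) = 2, d(30) = 8, d(31) = 2, d(32) = 6, d(33) = 4, d(34) = 4, d(35) = 4, d(36) = 9, d(37) = 2, d(38) = 4, d(39) = 4, d(40) = 8, d(41) = 2, d(42) = 8, d(43) = 2, d(44) = 6, d(45) = 6, d(46) = 4, d(47) = 2, d(48) = 10, d(49) = 3, d(50) = 6, d(51) = 4, d(52) = 6, d(53) = 2, d(54) = 8, d(55) = 4, d(56) = 8, d(57) = 4, d(58) = 4, d(59) = 2, d(60) = 12, d(61) = 2, d(62) = 4, d(63) = 6, d(64) = 7, d(65) = 4, d(66) = 8, d(67) = 2, d(68) = 6, d(69) = 4, d(70) = 8, d(71) = 2, d(72) = 12, d(73) = 2, d(74) = 4, d(75) = 6, d(76) = 6, d(77) = 4, d(78) = 8, d(79) = 2, d(80) = 10, d(81) = 5, d(82) = 4, d(83) = 2, d(84) = 12, d(85) = 4, d(86) = 4, d(87) = 4, d(88) = 8, d(89) = 2, d(90) = 12, d(91) = 4, d(92) = 6, d(93) = 4, d(94) = 4, d(95) = 4, d(96) = 12, d(97) = 2, d(98) = 6, d(99) = 6, d(100) = 9, d(101) = 2, d(102) = 8, d(103) = 2, d(104) = 8, d(105) = 8, d(106) = 4, d(107) = 2, d(108) = 12, d(109) = 2, d(110) = 8, d(111) = 4, d(112) = 10, d(113) = 2, d(114) = 8, d(115) = 4, d(116) = 6, d(117) = 6, d(118) = 4, d(119) = 4, d(120) = 16, d(121) = 3, d(122) = 4, d(123) = 4, d(124) = 6, d(125) = 4, d(126) = 12, d(127) = 2, d(128) = 8, d(129) = 4, d(130) = 8, d(131) = 2, d(132) = 12, d(133) = 4, d(134) = 4, d(135) = 8, d(136) = 8, d(137) = 2, d(138) = 8, d(139) = 2, d(140) = 12, d(141) = 4, d(142) = 4, d(143) = 4, d(144) = 15, d(145) = 4, d(146) = 4, d(147) = 6, d(148) = 6, d(149) = 2, d(150) = 12, d(151) = 2, d(152) = 8, d(153) = 6, d(154) = 8, d(155) = 4, d(156) = 12, d(157) = 2, d(158) = 4, d(159) = 4, d(160) = 12, d(161) = 4, d(162) = 10, d(163) = 2, d(164) = 6, d(165) = 8, d(166) = 4, d(167) = 2, d(168) = 16, d(169) = 3, d(170) = 8, d(171) = 6, d(172) = 6, d(173) = 2, d(174) = 8, d(175) = 6, d(176) = 10, d(177) = 4, d(178) = 4, d(179) = 2, d(180) = 18. Summing all 180 values: 971. (Dirichlet's divisor formula: Σ_{n ≤ x} d(n) = x ln(x) + (2γ − 1) x + O(√x). For x = 180, the asymptotic estimate is ≈ 962.53.)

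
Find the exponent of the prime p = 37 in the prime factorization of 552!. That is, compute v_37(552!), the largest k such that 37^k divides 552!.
v_37(552!) = 14

Legendre's formula: v_p(n!) = Σ_{k ≥ 1} ⌊n / p^k⌋. For p = 37, n = 552, the terms are:
  ⌊552/37^1⌋ = ⌊552/37⌋ = 14
(the next term ⌊552/37^2⌋ = 0, terminating the sum). Summing: v_37(552!) = 14 = 14.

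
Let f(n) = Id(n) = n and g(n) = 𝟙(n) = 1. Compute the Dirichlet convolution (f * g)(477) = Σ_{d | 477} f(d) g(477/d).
(Id * 𝟙)(477) = 702

Divisors of 477: [1, 3, 9, 53, 159, 477]. For each d | 477:
  d = 1: Id(1) · 𝟙(477/1) = 1 · 1 = 1
  d = 3: Id(3) · 𝟙(477/3) = 3 · 1 = 3
  d = 9: Id(9) · 𝟙(477/9) = 9 · 1 = 9
  d = 53: Id(53) · 𝟙(477/53) = 53 · 1 = 53
  d = 159: Id(159) · 𝟙(477/159) = 159 · 1 = 159
  d = 477: Id(477) · 𝟙(477/477) = 477 · 1 = 477
Summing: (Id * 𝟙)(477) = 1 + 3 + 9 + 53 + 159 + 477 = 702.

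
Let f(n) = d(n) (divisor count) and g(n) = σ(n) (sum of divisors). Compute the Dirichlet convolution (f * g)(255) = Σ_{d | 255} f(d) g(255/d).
(d * σ)(255) = 960

Divisors of 255: [1, 3, 5, 15, 17, 51, 85, 255]. For each d | 255:
  d = 1: d(1) · σ(255/1) = 1 · 432 = 432
  d = 3: d(3) · σ(255/3) = 2 · 108 = 216
  d = 5: d(5) · σ(255/5) = 2 · 72 = 144
  d = 15: d(15) · σ(255/15) = 4 · 18 = 72
  d = 17: d(17) · σ(255/17) = 2 · 24 = 48
  d = 51: d(51) · σ(255/51) = 4 · 6 = 24
  d = 85: d(85) · σ(255/85) = 4 · 4 = 16
  d = 255: d(255) · σ(255/255) = 8 · 1 = 8
Summing: (d * σ)(255) = 432 + 216 + 144 + 72 + 48 + 24 + 16 + 8 = 960.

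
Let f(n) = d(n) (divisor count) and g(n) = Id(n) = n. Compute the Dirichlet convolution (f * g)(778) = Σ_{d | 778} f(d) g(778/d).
(d * Id)(778) = 1564

Divisors of 778: [1, 2, 389, 778]. For each d | 778:
  d = 1: d(1) · Id(778/1) = 1 · 778 = 778
  d = 2: d(2) · Id(778/2) = 2 · 389 = 778
  d = 389: d(389) · Id(778/389) = 2 · 2 = 4
  d = 778: d(778) · Id(778/778) = 4 · 1 = 4
Summing: (d * Id)(778) = 778 + 778 + 4 + 4 = 1564.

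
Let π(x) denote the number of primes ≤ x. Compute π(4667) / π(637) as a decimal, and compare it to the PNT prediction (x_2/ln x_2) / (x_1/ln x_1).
π(4667)/π(637) = 631/115 ≈ 5.4870;  PNT prediction ≈ 5.5995.

π(637) = 115 and π(4667) = 631, so π(4667)/π(637) ≈ 5.4870. The PNT-predicted ratio is (4667/ln(4667)) / (637/ln(637)) ≈ 5.5995. The two agree to within a few percent, as expected.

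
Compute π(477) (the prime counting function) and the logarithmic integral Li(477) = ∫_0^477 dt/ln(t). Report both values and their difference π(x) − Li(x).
π(477) = 91;  Li(477) ≈ 98.08;  π(x) − Li(x) ≈ -7.08.

Direct count of primes ≤ 477 gives π(477) = 91. Numerical evaluation of the logarithmic integral gives Li(477) ≈ 98.08. The difference π(x) − Li(x) ≈ -7.08 is typically negative for small/moderate x (Li(x) overestimates), though Littlewood's theorem shows this sign changes infinitely often.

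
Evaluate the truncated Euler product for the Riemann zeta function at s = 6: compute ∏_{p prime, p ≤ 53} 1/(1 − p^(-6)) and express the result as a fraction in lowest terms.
∏ = 16399916697843255011967930971578711261087839227653922144798329822985430357794635/16120340632419383592544649060829667066167081196619966516987203957241678930116608

The primes p ≤ 53 are [2, 3, 5, 7, 11, 13, 17, 19, 23, 29, 31, 37, 41, 43, 47, 53]. For each prime, (1 − 1/p^6)^(-1) = p^6 / (p^6 − 1). The product is (1 − 1/2^6)^(-1), (1 − 1/3^6)^(-1), (1 − 1/5^6)^(-1), (1 − 1/7^6)^(-1), (1 − 1/11^6)^(-1), (1 − 1/13^6)^(-1), (1 − 1/17^6)^(-1), (1 − 1/19^6)^(-1), (1 − 1/23^6)^(-1), (1 − 1/29^6)^(-1), (1 − 1/31^6)^(-1), (1 − 1/37^6)^(-1), (1 − 1/41^6)^(-1), (1 − 1/43^6)^(-1), (1 − 1/47^6)^(-1), (1 − 1/53^6)^(-1) = ∏ p^6 / (p^6 − 1) = 16399916697843255011967930971578711261087839227653922144798329822985430357794635/16120340632419383592544649060829667066167081196619966516987203957241678930116608.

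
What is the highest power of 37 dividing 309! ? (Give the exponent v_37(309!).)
v_37(309!) = 8

Legendre's formula: v_p(n!) = Σ_{k ≥ 1} ⌊n / p^k⌋. For p = 37, n = 309, the terms are:
  ⌊309/37^1⌋ = ⌊309/37⌋ = 8
(the next term ⌊309/37^2⌋ = 0, terminating the sum). Summing: v_37(309!) = 8 = 8.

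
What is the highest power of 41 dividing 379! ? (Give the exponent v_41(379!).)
v_41(379!) = 9

Legendre's formula: v_p(n!) = Σ_{k ≥ 1} ⌊n / p^k⌋. For p = 41, n = 379, the terms are:
  ⌊379/41^1⌋ = ⌊379/41⌋ = 9
(the next term ⌊379/41^2⌋ = 0, terminating the sum). Summing: v_41(379!) = 9 = 9.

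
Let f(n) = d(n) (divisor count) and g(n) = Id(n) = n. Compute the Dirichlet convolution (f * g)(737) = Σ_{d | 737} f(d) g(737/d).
(d * Id)(737) = 897

Divisors of 737: [1, 11, 67, 737]. For each d | 737:
  d = 1: d(1) · Id(737/1) = 1 · 737 = 737
  d = 11: d(11) · Id(737/11) = 2 · 67 = 134
  d = 67: d(67) · Id(737/67) = 2 · 11 = 22
  d = 737: d(737) · Id(737/737) = 4 · 1 = 4
Summing: (d * Id)(737) = 737 + 134 + 22 + 4 = 897.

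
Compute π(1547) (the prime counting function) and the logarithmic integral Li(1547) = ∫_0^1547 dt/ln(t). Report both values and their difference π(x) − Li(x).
π(1547) = 243;  Li(1547) ≈ 254.23;  π(x) − Li(x) ≈ -11.23.

Direct count of primes ≤ 1547 gives π(1547) = 243. Numerical evaluation of the logarithmic integral gives Li(1547) ≈ 254.23. The difference π(x) − Li(x) ≈ -11.23 is typically negative for small/moderate x (Li(x) overestimates), though Littlewood's theorem shows this sign changes infinitely often.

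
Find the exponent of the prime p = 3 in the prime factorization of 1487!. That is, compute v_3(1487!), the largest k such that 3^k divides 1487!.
v_3(1487!) = 741

Legendre's formula: v_p(n!) = Σ_{k ≥ 1} ⌊n / p^k⌋. For p = 3, n = 1487, the terms are:
  ⌊1487/3^1⌋ = ⌊1487/3⌋ = 495
  ⌊1487/3^2⌋ = ⌊1487/9⌋ = 165
  ⌊1487/3^3⌋ = ⌊1487/27⌋ = 55
  ⌊1487/3^4⌋ = ⌊1487/81⌋ = 18
  ⌊1487/3^5⌋ = ⌊1487/243⌋ = 6
  ⌊1487/3^6⌋ = ⌊1487/729⌋ = 2
(the next term ⌊1487/3^7⌋ = 0, terminating the sum). Summing: v_3(1487!) = 495 + 165 + 55 + 18 + 6 + 2 = 741.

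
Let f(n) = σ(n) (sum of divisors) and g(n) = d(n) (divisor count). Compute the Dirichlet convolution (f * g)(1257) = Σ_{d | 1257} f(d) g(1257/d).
(σ * d)(1257) = 2532

Divisors of 1257: [1, 3, 419, 1257]. For each d | 1257:
  d = 1: σ(1) · d(1257/1) = 1 · 4 = 4
  d = 3: σ(3) · d(1257/3) = 4 · 2 = 8
  d = 419: σ(419) · d(1257/419) = 420 · 2 = 840
  d = 1257: σ(1257) · d(1257/1257) = 1680 · 1 = 1680
Summing: (σ * d)(1257) = 4 + 8 + 840 + 1680 = 2532.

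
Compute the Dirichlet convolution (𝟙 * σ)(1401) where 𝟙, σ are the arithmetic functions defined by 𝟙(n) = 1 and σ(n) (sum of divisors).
(𝟙 * σ)(1401) = 2345

Divisors of 1401: [1, 3, 467, 1401]. For each d | 1401:
  d = 1: 𝟙(1) · σ(1401/1) = 1 · 1872 = 1872
  d = 3: 𝟙(3) · σ(1401/3) = 1 · 468 = 468
  d = 467: 𝟙(467) · σ(1401/467) = 1 · 4 = 4
  d = 1401: 𝟙(1401) · σ(1401/1401) = 1 · 1 = 1
Summing: (𝟙 * σ)(1401) = 1872 + 468 + 4 + 1 = 2345.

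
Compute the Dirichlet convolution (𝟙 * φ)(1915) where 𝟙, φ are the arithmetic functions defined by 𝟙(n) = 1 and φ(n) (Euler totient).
(𝟙 * φ)(1915) = 1915

Divisors of 1915: [1, 5, 383, 1915]. For each d | 1915:
  d = 1: 𝟙(1) · φ(1915/1) = 1 · 1528 = 1528
  d = 5: 𝟙(5) · φ(1915/5) = 1 · 382 = 382
  d = 383: 𝟙(383) · φ(1915/383) = 1 · 4 = 4
  d = 1915: 𝟙(1915) · φ(1915/1915) = 1 · 1 = 1
Summing: (𝟙 * φ)(1915) = 1528 + 382 + 4 + 1 = 1915.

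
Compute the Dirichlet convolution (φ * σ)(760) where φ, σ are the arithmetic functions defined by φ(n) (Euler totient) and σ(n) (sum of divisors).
(φ * σ)(760) = 12160

Divisors of 760: [1, 2, 4, 5, 8, 10, 19, 20, 38, 40, 76, 95, 152, 190, 380, 760]. For each d | 760:
  d = 1: φ(1) · σ(760/1) = 1 · 1800 = 1800
  d = 2: φ(2) · σ(760/2) = 1 · 840 = 840
  d = 4: φ(4) · σ(760/4) = 2 · 360 = 720
  d = 5: φ(5) · σ(760/5) = 4 · 300 = 1200
  d = 8: φ(8) · σ(760/8) = 4 · 120 = 480
  d = 10: φ(10) · σ(760/10) = 4 · 140 = 560
  d = 19: φ(19) · σ(760/19) = 18 · 90 = 1620
  d = 20: φ(20) · σ(760/20) = 8 · 60 = 480
  d = 38: φ(38) · σ(760/38) = 18 · 42 = 756
  d = 40: φ(40) · σ(760/40) = 16 · 20 = 320
  d = 76: φ(76) · σ(760/76) = 36 · 18 = 648
  d = 95: φ(95) · σ(760/95) = 72 · 15 = 1080
  d = 152: φ(152) · σ(760/152) = 72 · 6 = 432
  d = 190: φ(190) · σ(760/190) = 72 · 7 = 504
  d = 380: φ(380) · σ(760/380) = 144 · 3 = 432
  d = 760: φ(760) · σ(760/760) = 288 · 1 = 288
Summing: (φ * σ)(760) = 1800 + 840 + 720 + 1200 + 480 + 560 + 1620 + 480 + 756 + 320 + 648 + 1080 + 432 + 504 + 432 + 288 = 12160.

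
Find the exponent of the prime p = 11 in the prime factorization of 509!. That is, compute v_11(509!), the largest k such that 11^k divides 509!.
v_11(509!) = 50

Legendre's formula: v_p(n!) = Σ_{k ≥ 1} ⌊n / p^k⌋. For p = 11, n = 509, the terms are:
  ⌊509/11^1⌋ = ⌊509/11⌋ = 46
  ⌊509/11^2⌋ = ⌊509/121⌋ = 4
(the next term ⌊509/11^3⌋ = 0, terminating the sum). Summing: v_11(509!) = 46 + 4 = 50.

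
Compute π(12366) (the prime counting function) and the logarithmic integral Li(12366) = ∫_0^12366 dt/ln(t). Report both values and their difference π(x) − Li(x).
π(12366) = 1475;  Li(12366) ≈ 1500.00;  π(x) − Li(x) ≈ -25.00.

Direct count of primes ≤ 12366 gives π(12366) = 1475. Numerical evaluation of the logarithmic integral gives Li(12366) ≈ 1500.00. The difference π(x) − Li(x) ≈ -25.00 is typically negative for small/moderate x (Li(x) overestimates), though Littlewood's theorem shows this sign changes infinitely often.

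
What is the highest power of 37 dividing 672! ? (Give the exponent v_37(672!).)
v_37(672!) = 18

Legendre's formula: v_p(n!) = Σ_{k ≥ 1} ⌊n / p^k⌋. For p = 37, n = 672, the terms are:
  ⌊672/37^1⌋ = ⌊672/37⌋ = 18
(the next term ⌊672/37^2⌋ = 0, terminating the sum). Summing: v_37(672!) = 18 = 18.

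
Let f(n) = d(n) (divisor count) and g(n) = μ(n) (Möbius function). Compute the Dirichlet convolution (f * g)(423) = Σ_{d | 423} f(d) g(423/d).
(d * μ)(423) = 1

Divisors of 423: [1, 3, 9, 47, 141, 423]. For each d | 423:
  d = 1: d(1) · μ(423/1) = 1 · 0 = 0
  d = 3: d(3) · μ(423/3) = 2 · 1 = 2
  d = 9: d(9) · μ(423/9) = 3 · -1 = -3
  d = 47: d(47) · μ(423/47) = 2 · 0 = 0
  d = 141: d(141) · μ(423/141) = 4 · -1 = -4
  d = 423: d(423) · μ(423/423) = 6 · 1 = 6
Summing: (d * μ)(423) = 0 + 2 + -3 + 0 + -4 + 6 = 1.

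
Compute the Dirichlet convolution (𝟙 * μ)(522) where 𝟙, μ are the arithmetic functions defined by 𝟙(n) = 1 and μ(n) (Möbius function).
(𝟙 * μ)(522) = 0

Divisors of 522: [1, 2, 3, 6, 9, 18, 29, 58, 87, 174, 261, 522]. For each d | 522:
  d = 1: 𝟙(1) · μ(522/1) = 1 · 0 = 0
  d = 2: 𝟙(2) · μ(522/2) = 1 · 0 = 0
  d = 3: 𝟙(3) · μ(522/3) = 1 · -1 = -1
  d = 6: 𝟙(6) · μ(522/6) = 1 · 1 = 1
  d = 9: 𝟙(9) · μ(522/9) = 1 · 1 = 1
  d = 18: 𝟙(18) · μ(522/18) = 1 · -1 = -1
  d = 29: 𝟙(29) · μ(522/29) = 1 · 0 = 0
  d = 58: 𝟙(58) · μ(522/58) = 1 · 0 = 0
  d = 87: 𝟙(87) · μ(522/87) = 1 · 1 = 1
  d = 174: 𝟙(174) · μ(522/174) = 1 · -1 = -1
  d = 261: 𝟙(261) · μ(522/261) = 1 · -1 = -1
  d = 522: 𝟙(522) · μ(522/522) = 1 · 1 = 1
Summing: (𝟙 * μ)(522) = 0 + 0 + -1 + 1 + 1 + -1 + 0 + 0 + 1 + -1 + -1 + 1 = 0.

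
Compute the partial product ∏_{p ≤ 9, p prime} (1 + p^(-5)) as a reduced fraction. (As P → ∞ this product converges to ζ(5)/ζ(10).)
∏ = 1468981382/1418090625

The primes p ≤ 9 are [2, 3, 5, 7]. For each, (1 + 1/p^5) = (p^5 + 1)/p^5. Multiplying these fractions over p ∈ [2, 3, 5, 7] gives 1468981382/1418090625. (In the limit P → ∞ this tends to ζ(5)/ζ(10).)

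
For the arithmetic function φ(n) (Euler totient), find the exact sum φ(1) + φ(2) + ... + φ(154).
Σ_{n ≤ 154} φ(n) = 7236

Compute φ(n) for each 1 ≤ n ≤ 154: φ(1) = 1, φ(2) = 1, φ(3) = 2, φ(4) = 2, φ(5) = 4, φ(6) = 2, φ(7) = 6, φ(8) = 4, φ(9) = 6, φ(10) = 4, φ(11) = 10, φ(12) = 4, φ(13) = 12, φ(14) = 6, φ(15) = 8, φ(16) = 8, φ(17) = 16, φ(18) = 6, φ(19) = 18, φ(20) = 8, φ(21) = 12, φ(22) = 10, φ(23) = 22, φ(24) = 8, φ(25) = 20, φ(26) = 12, φ(27) = 18, φ(28) = 12, φ(29) = 28, φ(30) = 8, φ(31) = 30, φ(32) = 16, φ(33) = 20, φ(34) = 16, φ(35) = 24, φ(36) = 12, φ(37) = 36, φ(38) = 18, φ(39) = 24, φ(40) = 16, φ(41) = 40, φ(42) = 12, φ(43) = 42, φ(44) = 20, φ(45) = 24, φ(46) = 22, φ(47) = 46, φ(48) = 16, φ(49) = 42, φ(50) = 20, φ(51) = 32, φ(52) = 24, φ(53) = 52, φ(54) = 18, φ(55) = 40, φ(56) = 24, φ(57) = 36, φ(58) = 28, φ(59) = 58, φ(60) = 16, φ(61) = 60, φ(62) = 30, φ(63) = 36, φ(64) = 32, φ(65) = 48, φ(66) = 20, φ(67) = 66, φ(68) = 32, φ(69) = 44, φ(70) = 24, φ(71) = 70, φ(72) = 24, φ(73) = 72, φ(74) = 36, φ(75) = 40, φ(76) = 36, φ(77) = 60, φ(78) = 24, φ(79) = 78, φ(80) = 32, φ(81) = 54, φ(82) = 40, φ(83) = 82, φ(84) = 24, φ(85) = 64, φ(86) = 42, φ(87) = 56, φ(88) = 40, φ(89) = 88, φ(90) = 24, φ(91) = 72, φ(92) = 44, φ(93) = 60, φ(94) = 46, φ(95) = 72, φ(96) = 32, φ(97) = 96, φ(98) = 42, φ(99) = 60, φ(100) = 40, φ(101) = 100, φ(102) = 32, φ(103) = 102, φ(104) = 48, φ(105) = 48, φ(106) = 52, φ(107) = 106, φ(108) = 36, φ(109) = 108, φ(110) = 40, φ(111) = 72, φ(112) = 48, φ(113) = 112, φ(114) = 36, φ(115) = 88, φ(116) = 56, φ(117) = 72, φ(118) = 58, φ(119) = 96, φ(120) = 32, φ(121) = 110, φ(122) = 60, φ(123) = 80, φ(124) = 60, φ(125) = 100, φ(126) = 36, φ(127) = 126, φ(128) = 64, φ(129) = 84, φ(130) = 48, φ(131) = 130, φ(132) = 40, φ(133) = 108, φ(134) = 66, φ(135) = 72, φ(136) = 64, φ(137) = 136, φ(138) = 44, φ(139) = 138, φ(140) = 48, φ(141) = 92, φ(142) = 70, φ(143) = 120, φ(144) = 48, φ(145) = 112, φ(146) = 72, φ(147) = 84, φ(148) = 72, φ(149) = 148, φ(150) = 40, φ(151) = 150, φ(152) = 72, φ(153) = 96, φ(154) = 60. Summing all 154 values: 7236. (Average order: Σ_{n ≤ x} φ(n) ~ (3/π²) x². For x = 154, (3/π²)·154² ≈ 7208.80.)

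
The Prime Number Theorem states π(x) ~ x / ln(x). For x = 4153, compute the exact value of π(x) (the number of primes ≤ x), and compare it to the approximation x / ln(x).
π(4153) = 571;  x/ln(x) ≈ 498.46;  relative error ≈ 12.70%.

Directly count primes up to 4153: π(4153) = 571. The PNT approximation gives 4153/ln(4153) ≈ 4153/8.33159 ≈ 498.46. Relative error (π(x) − x/ln(x)) / π(x) ≈ 12.70%; the approximation is known to undercount slightly (Li(x) is a better estimate).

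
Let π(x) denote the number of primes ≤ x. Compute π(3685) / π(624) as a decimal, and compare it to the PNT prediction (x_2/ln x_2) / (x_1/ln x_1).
π(3685)/π(624) = 514/114 ≈ 4.5088;  PNT prediction ≈ 4.6284.

π(624) = 114 and π(3685) = 514, so π(3685)/π(624) ≈ 4.5088. The PNT-predicted ratio is (3685/ln(3685)) / (624/ln(624)) ≈ 4.6284. The two agree to within a few percent, as expected.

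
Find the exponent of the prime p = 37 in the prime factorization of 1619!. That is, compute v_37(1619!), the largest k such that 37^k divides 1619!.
v_37(1619!) = 44

Legendre's formula: v_p(n!) = Σ_{k ≥ 1} ⌊n / p^k⌋. For p = 37, n = 1619, the terms are:
  ⌊1619/37^1⌋ = ⌊1619/37⌋ = 43
  ⌊1619/37^2⌋ = ⌊1619/1369⌋ = 1
(the next term ⌊1619/37^3⌋ = 0, terminating the sum). Summing: v_37(1619!) = 43 + 1 = 44.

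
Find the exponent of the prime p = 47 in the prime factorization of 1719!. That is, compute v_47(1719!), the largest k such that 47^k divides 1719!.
v_47(1719!) = 36

Legendre's formula: v_p(n!) = Σ_{k ≥ 1} ⌊n / p^k⌋. For p = 47, n = 1719, the terms are:
  ⌊1719/47^1⌋ = ⌊1719/47⌋ = 36
(the next term ⌊1719/47^2⌋ = 0, terminating the sum). Summing: v_47(1719!) = 36 = 36.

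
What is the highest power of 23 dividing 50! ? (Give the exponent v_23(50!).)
v_23(50!) = 2

Legendre's formula: v_p(n!) = Σ_{k ≥ 1} ⌊n / p^k⌋. For p = 23, n = 50, the terms are:
  ⌊50/23^1⌋ = ⌊50/23⌋ = 2
(the next term ⌊50/23^2⌋ = 0, terminating the sum). Summing: v_23(50!) = 2 = 2.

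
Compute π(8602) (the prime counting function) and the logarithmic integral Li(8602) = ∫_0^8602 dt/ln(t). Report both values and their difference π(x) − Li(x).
π(8602) = 1071;  Li(8602) ≈ 1093.13;  π(x) − Li(x) ≈ -22.13.

Direct count of primes ≤ 8602 gives π(8602) = 1071. Numerical evaluation of the logarithmic integral gives Li(8602) ≈ 1093.13. The difference π(x) − Li(x) ≈ -22.13 is typically negative for small/moderate x (Li(x) overestimates), though Littlewood's theorem shows this sign changes infinitely often.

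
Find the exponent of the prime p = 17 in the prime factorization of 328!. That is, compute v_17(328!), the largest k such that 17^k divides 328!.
v_17(328!) = 20

Legendre's formula: v_p(n!) = Σ_{k ≥ 1} ⌊n / p^k⌋. For p = 17, n = 328, the terms are:
  ⌊328/17^1⌋ = ⌊328/17⌋ = 19
  ⌊328/17^2⌋ = ⌊328/289⌋ = 1
(the next term ⌊328/17^3⌋ = 0, terminating the sum). Summing: v_17(328!) = 19 + 1 = 20.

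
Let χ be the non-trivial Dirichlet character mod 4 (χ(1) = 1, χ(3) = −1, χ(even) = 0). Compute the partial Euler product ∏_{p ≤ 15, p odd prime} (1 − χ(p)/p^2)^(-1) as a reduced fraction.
∏ = 143143/156160

The odd primes p ≤ 15 are [3, 5, 7, 11, 13]. For each, χ(p) = 1 if p ≡ 1 mod 4, χ(p) = −1 if p ≡ 3 mod 4. Taking (1 − χ(p)/p^2)^(-1) = p^2/(p^2 − χ(p)): (1 − (-1)/3^2)^(-1) · (1 − (1)/5^2)^(-1) · (1 − (-1)/7^2)^(-1) · (1 − (-1)/11^2)^(-1) · (1 − (1)/13^2)^(-1) = 143143/156160.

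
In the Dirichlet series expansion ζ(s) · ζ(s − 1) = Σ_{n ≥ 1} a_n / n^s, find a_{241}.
σ(241) = 242

In the product (Σ m^0/m^s)(Σ k / k^s) = Σ (Σ_{d | n} d) / n^s, the coefficient of 1/n^s is σ(n) = Σ_{d | n} d. For n = 241, divisors are [1, 241]; summing: σ(241) = 242.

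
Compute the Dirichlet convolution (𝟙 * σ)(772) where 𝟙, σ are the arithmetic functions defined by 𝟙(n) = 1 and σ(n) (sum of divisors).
(𝟙 * σ)(772) = 2145

Divisors of 772: [1, 2, 4, 193, 386, 772]. For each d | 772:
  d = 1: 𝟙(1) · σ(772/1) = 1 · 1358 = 1358
  d = 2: 𝟙(2) · σ(772/2) = 1 · 582 = 582
  d = 4: 𝟙(4) · σ(772/4) = 1 · 194 = 194
  d = 193: 𝟙(193) · σ(772/193) = 1 · 7 = 7
  d = 386: 𝟙(386) · σ(772/386) = 1 · 3 = 3
  d = 772: 𝟙(772) · σ(772/772) = 1 · 1 = 1
Summing: (𝟙 * σ)(772) = 1358 + 582 + 194 + 7 + 3 + 1 = 2145.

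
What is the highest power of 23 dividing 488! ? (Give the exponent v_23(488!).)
v_23(488!) = 21

Legendre's formula: v_p(n!) = Σ_{k ≥ 1} ⌊n / p^k⌋. For p = 23, n = 488, the terms are:
  ⌊488/23^1⌋ = ⌊488/23⌋ = 21
(the next term ⌊488/23^2⌋ = 0, terminating the sum). Summing: v_23(488!) = 21 = 21.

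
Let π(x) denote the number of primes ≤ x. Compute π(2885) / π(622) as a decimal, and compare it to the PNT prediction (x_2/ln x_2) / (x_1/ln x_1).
π(2885)/π(622) = 417/114 ≈ 3.6579;  PNT prediction ≈ 3.7450.

π(622) = 114 and π(2885) = 417, so π(2885)/π(622) ≈ 3.6579. The PNT-predicted ratio is (2885/ln(2885)) / (622/ln(622)) ≈ 3.7450. The two agree to within a few percent, as expected.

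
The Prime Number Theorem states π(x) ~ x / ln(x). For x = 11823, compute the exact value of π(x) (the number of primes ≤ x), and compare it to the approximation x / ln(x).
π(11823) = 1417;  x/ln(x) ≈ 1260.74;  relative error ≈ 11.03%.

Directly count primes up to 11823: π(11823) = 1417. The PNT approximation gives 11823/ln(11823) ≈ 11823/9.37780 ≈ 1260.74. Relative error (π(x) − x/ln(x)) / π(x) ≈ 11.03%; the approximation is known to undercount slightly (Li(x) is a better estimate).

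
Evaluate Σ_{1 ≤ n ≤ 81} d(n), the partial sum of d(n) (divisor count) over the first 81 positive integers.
Σ_{n ≤ 81} d(n) = 373

Compute d(n) for each 1 ≤ n ≤ 81: d(1) = 1, d(2) = 2, d(3) = 2, d(4) = 3, d(5) = 2, d(6) = 4, d(7) = 2, d(8) = 4, d(9) = 3, d(10) = 4, d(11) = 2, d(12) = 6, d(13) = 2, d(14) = 4, d(15) = 4, d(16) = 5, d(17) = 2, d(18) = 6, d(19) = 2, d(20) = 6, d(21) = 4, d(22) = 4, d(23) = 2, d(24) = 8, d(25) = 3, d(26) = 4, d(27) = 4, d(28) = 6, d(29) = 2, d(30) = 8, d(31) = 2, d(32) = 6, d(33) = 4, d(34) = 4, d(35) = 4, d(36) = 9, d(37) = 2, d(38) = 4, d(39) = 4, d(40) = 8, d(41) = 2, d(42) = 8, d(43) = 2, d(44) = 6, d(45) = 6, d(46) = 4, d(47) = 2, d(48) = 10, d(49) = 3, d(50) = 6, d(51) = 4, d(52) = 6, d(53) = 2, d(54) = 8, d(55) = 4, d(56) = 8, d(57) = 4, d(58) = 4, d(59) = 2, d(60) = 12, d(61) = 2, d(62) = 4, d(63) = 6, d(64) = 7, d(65) = 4, d(66) = 8, d(67) = 2, d(68) = 6, d(69) = 4, d(70) = 8, d(71) = 2, d(72) = 12, d(73) = 2, d(74) = 4, d(75) = 6, d(76) = 6, d(77) = 4, d(78) = 8, d(79) = 2, d(80) = 10, d(81) = 5. Summing all 81 values: 373. (Dirichlet's divisor formula: Σ_{n ≤ x} d(n) = x ln(x) + (2γ − 1) x + O(√x). For x = 81, the asymptotic estimate is ≈ 368.46.)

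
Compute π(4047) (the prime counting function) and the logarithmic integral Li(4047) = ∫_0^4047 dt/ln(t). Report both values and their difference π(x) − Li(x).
π(4047) = 557;  Li(4047) ≈ 571.03;  π(x) − Li(x) ≈ -14.03.

Direct count of primes ≤ 4047 gives π(4047) = 557. Numerical evaluation of the logarithmic integral gives Li(4047) ≈ 571.03. The difference π(x) − Li(x) ≈ -14.03 is typically negative for small/moderate x (Li(x) overestimates), though Littlewood's theorem shows this sign changes infinitely often.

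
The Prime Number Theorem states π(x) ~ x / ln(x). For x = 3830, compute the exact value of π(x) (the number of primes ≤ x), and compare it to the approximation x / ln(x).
π(3830) = 531;  x/ln(x) ≈ 464.21;  relative error ≈ 12.58%.

Directly count primes up to 3830: π(3830) = 531. The PNT approximation gives 3830/ln(3830) ≈ 3830/8.25062 ≈ 464.21. Relative error (π(x) − x/ln(x)) / π(x) ≈ 12.58%; the approximation is known to undercount slightly (Li(x) is a better estimate).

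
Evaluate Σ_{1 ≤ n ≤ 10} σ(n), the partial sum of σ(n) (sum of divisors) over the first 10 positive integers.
Σ_{n ≤ 10} σ(n) = 87

Compute σ(n) for each 1 ≤ n ≤ 10: σ(1) = 1, σ(2) = 3, σ(3) = 4, σ(4) = 7, σ(5) = 6, σ(6) = 12, σ(7) = 8, σ(8) = 15, σ(9) = 13, σ(10) = 18. Summing all 10 values: 87. (Average order: Σ_{n ≤ x} σ(n) ~ (π²/12) x². For x = 10, (π²/12)·10² ≈ 82.25.)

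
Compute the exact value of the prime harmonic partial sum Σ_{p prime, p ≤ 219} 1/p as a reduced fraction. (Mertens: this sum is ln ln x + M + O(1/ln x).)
Σ 1/p = 3215488142498485484492183158345029261034221047849345857469577412562094716564064084247/1645783550795210387735581011435590727981167322669649249414629852197255934130751870910

π(219) = 47, so the primes ≤ 219 are [2, 3, 5, 7, 11, 13, 17, 19, 23, 29, 31, 37, 41, 43, 47, 53, 59, 61, 67, 71, 73, 79, 83, 89, 97, 101, 103, 107, 109, 113, 127, 131, 137, 139, 149, 151, 157, 163, 167, 173, 179, 181, 191, 193, 197, 199, 211]. Summing 1/p over these primes: 3215488142498485484492183158345029261034221047849345857469577412562094716564064084247/1645783550795210387735581011435590727981167322669649249414629852197255934130751870910 ≈ 1.9538. Mertens estimate ln ln(219) + 0.2615 ≈ 1.9459.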